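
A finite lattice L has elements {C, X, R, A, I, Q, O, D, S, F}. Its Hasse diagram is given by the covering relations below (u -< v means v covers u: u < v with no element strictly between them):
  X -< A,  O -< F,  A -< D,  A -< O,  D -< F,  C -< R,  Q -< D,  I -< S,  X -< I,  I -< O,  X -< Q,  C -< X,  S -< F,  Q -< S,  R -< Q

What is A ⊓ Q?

X

Common lower bounds of {A, Q}: C, X.
The greatest among these is X.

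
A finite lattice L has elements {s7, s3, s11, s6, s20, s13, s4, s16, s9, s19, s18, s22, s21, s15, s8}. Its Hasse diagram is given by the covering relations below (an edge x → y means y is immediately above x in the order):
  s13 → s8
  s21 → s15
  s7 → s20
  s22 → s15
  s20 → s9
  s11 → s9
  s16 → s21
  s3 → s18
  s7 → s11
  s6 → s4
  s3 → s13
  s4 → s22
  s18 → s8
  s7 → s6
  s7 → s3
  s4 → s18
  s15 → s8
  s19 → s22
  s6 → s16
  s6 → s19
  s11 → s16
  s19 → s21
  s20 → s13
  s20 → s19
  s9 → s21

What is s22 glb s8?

s22

Common lower bounds of {s22, s8}: s19, s20, s22, s4, s6, s7.
The greatest among these is s22.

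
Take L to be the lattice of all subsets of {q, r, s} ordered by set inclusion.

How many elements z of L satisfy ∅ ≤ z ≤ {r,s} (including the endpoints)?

4

The interval [∅, {r,s}] = {{r,s}, {r}, {s}, ∅}, which has 4 elements.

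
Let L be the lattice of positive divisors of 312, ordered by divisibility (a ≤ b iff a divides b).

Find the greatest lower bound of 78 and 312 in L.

78

In the divisibility order, the meet is the greatest common divisor: gcd(78, 312) = 78.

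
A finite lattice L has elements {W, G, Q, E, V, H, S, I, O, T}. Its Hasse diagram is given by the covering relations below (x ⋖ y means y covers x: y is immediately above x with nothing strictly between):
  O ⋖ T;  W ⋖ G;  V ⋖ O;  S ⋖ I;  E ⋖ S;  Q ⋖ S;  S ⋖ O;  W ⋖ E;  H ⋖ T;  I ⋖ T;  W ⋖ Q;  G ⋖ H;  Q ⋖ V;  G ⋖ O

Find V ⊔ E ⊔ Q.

Common upper bounds of {V, E, Q}: O, T.
The least among these is O.

O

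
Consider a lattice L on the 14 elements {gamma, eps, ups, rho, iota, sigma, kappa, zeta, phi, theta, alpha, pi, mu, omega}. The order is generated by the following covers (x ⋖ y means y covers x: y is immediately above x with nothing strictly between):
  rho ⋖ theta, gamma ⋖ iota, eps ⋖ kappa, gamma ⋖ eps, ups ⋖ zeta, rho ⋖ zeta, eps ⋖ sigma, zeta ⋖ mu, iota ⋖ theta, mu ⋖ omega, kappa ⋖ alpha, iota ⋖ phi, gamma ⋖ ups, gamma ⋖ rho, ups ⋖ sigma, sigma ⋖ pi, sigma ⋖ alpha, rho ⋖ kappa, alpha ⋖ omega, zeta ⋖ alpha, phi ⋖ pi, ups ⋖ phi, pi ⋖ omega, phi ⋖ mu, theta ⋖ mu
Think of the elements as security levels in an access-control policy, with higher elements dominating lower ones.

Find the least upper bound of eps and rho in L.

Common upper bounds of {eps, rho}: alpha, kappa, omega.
The least among these is kappa.

kappa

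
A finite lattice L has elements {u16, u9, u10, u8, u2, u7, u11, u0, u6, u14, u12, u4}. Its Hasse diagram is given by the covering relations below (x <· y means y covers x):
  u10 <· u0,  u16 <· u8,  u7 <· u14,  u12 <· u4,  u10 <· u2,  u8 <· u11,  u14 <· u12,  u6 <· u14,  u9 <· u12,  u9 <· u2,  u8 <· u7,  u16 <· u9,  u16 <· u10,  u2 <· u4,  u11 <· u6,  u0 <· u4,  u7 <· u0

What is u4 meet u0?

u0

Common lower bounds of {u4, u0}: u0, u10, u16, u7, u8.
The greatest among these is u0.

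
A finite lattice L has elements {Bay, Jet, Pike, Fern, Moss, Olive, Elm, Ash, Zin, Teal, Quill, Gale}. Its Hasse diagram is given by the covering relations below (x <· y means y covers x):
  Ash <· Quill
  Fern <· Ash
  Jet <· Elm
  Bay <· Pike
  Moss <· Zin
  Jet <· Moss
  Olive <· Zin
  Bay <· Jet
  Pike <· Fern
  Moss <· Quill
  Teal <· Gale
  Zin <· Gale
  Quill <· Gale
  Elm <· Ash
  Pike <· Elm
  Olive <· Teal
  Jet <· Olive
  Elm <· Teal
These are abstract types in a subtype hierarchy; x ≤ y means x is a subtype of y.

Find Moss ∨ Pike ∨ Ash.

Common upper bounds of {Moss, Pike, Ash}: Gale, Quill.
The least among these is Quill.

Quill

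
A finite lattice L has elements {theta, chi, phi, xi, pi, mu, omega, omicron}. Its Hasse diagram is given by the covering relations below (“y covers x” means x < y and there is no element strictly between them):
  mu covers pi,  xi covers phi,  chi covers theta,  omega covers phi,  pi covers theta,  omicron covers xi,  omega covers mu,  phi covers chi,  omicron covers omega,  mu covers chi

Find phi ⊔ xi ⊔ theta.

Common upper bounds of {phi, xi, theta}: omicron, xi.
The least among these is xi.

xi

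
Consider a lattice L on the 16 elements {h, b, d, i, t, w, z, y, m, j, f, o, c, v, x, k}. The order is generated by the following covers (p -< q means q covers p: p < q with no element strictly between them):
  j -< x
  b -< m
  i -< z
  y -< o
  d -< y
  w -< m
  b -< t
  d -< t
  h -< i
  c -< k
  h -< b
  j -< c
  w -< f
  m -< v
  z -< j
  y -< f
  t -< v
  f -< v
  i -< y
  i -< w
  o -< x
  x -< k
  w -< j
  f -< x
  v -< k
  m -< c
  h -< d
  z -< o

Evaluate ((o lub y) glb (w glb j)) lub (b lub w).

o ∨ y = o
w ∧ j = w
o ∧ w = i
b ∨ w = m
i ∨ m = m

m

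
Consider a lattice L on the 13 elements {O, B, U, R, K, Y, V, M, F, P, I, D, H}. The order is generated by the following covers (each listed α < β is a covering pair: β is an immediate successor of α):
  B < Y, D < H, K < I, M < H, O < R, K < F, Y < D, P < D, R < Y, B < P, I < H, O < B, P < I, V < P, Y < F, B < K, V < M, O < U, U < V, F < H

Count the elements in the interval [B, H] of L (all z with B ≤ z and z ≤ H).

The interval [B, H] = {B, D, F, H, I, K, P, Y}, which has 8 elements.

8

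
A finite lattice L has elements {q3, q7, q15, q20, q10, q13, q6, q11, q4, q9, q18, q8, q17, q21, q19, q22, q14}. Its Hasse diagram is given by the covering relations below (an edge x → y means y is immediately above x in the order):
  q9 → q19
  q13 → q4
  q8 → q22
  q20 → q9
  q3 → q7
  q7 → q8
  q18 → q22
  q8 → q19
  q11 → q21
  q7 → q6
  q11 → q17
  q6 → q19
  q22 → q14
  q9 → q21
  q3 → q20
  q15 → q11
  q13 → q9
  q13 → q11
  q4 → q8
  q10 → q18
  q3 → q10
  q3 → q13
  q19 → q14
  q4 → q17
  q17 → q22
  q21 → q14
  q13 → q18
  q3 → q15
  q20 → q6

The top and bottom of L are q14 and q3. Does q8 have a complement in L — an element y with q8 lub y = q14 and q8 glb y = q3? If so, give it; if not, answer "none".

For every candidate y, either q8 ∨ y ≠ q14 or q8 ∧ y ≠ q3; no complement exists.

none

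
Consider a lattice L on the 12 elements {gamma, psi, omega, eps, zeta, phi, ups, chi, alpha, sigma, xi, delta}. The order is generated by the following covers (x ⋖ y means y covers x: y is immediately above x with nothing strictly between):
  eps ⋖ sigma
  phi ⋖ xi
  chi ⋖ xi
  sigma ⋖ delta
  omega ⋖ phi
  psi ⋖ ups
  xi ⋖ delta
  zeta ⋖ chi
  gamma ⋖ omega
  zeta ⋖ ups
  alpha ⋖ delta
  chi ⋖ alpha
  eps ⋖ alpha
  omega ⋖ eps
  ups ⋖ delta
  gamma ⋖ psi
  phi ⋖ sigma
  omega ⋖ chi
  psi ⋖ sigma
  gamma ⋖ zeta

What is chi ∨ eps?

Common upper bounds of {chi, eps}: alpha, delta.
The least among these is alpha.

alpha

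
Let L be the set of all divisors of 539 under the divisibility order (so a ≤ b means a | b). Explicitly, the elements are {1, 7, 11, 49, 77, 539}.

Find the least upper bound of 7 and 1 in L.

7

In the divisibility order, the join is the least common multiple: lcm(7, 1) = 7.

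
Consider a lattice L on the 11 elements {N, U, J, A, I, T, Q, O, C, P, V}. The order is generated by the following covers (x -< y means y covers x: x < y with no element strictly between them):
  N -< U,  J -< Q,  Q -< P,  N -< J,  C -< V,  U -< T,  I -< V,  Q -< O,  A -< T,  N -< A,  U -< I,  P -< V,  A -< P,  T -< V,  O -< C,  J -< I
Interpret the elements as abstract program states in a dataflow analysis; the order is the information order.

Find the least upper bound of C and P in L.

Common upper bounds of {C, P}: V.
The least among these is V.

V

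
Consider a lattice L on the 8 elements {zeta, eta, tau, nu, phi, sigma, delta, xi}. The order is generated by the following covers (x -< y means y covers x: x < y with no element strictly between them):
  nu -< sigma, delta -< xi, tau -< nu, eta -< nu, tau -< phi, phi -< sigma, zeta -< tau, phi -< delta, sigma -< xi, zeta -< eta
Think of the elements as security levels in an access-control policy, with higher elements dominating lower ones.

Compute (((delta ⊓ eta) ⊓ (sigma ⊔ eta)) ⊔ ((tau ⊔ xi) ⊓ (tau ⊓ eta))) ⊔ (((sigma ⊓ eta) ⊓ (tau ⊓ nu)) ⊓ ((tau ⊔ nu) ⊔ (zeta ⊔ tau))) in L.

zeta

delta ∧ eta = zeta
sigma ∨ eta = sigma
zeta ∧ sigma = zeta
tau ∨ xi = xi
tau ∧ eta = zeta
xi ∧ zeta = zeta
zeta ∨ zeta = zeta
sigma ∧ eta = eta
tau ∧ nu = tau
eta ∧ tau = zeta
tau ∨ nu = nu
zeta ∨ tau = tau
nu ∨ tau = nu
zeta ∧ nu = zeta
zeta ∨ zeta = zeta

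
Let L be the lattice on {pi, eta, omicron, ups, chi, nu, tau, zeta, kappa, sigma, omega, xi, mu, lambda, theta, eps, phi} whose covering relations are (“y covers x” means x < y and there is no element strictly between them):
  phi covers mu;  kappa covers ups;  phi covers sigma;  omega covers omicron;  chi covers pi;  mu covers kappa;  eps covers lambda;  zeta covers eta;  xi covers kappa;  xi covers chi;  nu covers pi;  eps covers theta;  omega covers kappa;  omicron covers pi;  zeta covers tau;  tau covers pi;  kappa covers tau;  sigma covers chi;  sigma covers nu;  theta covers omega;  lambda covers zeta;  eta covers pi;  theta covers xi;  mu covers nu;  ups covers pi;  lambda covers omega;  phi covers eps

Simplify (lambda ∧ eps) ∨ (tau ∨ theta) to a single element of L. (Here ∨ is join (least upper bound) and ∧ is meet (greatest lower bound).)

lambda ∧ eps = lambda
tau ∨ theta = theta
lambda ∨ theta = eps

eps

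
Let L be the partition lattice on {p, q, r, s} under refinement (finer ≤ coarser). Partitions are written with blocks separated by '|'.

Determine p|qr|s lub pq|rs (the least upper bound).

pqrs

Common upper bounds of {p|qr|s, pq|rs}: pqrs.
The least among these is pqrs.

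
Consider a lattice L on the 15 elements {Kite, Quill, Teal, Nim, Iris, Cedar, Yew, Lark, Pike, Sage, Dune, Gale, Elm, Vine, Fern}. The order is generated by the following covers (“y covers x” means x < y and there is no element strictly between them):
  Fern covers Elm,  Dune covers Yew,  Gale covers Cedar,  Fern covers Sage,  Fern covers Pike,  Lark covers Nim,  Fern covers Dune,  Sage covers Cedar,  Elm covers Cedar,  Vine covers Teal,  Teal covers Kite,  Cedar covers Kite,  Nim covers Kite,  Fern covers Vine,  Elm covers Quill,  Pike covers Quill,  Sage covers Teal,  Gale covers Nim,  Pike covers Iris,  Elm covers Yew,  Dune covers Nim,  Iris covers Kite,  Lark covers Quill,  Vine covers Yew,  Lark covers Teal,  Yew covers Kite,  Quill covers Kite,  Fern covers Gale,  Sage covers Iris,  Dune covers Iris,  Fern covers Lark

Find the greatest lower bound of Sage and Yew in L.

Common lower bounds of {Sage, Yew}: Kite.
The greatest among these is Kite.

Kite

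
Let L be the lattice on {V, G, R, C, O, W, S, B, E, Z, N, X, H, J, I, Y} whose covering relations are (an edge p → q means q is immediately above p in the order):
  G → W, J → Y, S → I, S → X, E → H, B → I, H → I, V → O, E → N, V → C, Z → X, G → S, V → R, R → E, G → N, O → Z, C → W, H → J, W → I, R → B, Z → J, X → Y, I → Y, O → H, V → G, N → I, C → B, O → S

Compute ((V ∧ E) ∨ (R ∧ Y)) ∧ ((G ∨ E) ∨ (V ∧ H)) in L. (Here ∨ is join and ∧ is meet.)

V ∧ E = V
R ∧ Y = R
V ∨ R = R
G ∨ E = N
V ∧ H = V
N ∨ V = N
R ∧ N = R

R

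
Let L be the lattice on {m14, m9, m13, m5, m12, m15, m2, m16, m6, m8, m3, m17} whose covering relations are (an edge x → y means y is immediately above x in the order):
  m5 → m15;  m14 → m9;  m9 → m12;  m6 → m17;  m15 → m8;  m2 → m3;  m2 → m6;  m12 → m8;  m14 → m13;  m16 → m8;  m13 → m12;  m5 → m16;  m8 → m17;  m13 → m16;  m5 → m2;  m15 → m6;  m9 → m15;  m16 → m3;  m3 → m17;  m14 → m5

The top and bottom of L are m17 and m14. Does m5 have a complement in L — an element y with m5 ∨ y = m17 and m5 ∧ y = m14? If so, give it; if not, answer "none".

For every candidate y, either m5 ∨ y ≠ m17 or m5 ∧ y ≠ m14; no complement exists.

none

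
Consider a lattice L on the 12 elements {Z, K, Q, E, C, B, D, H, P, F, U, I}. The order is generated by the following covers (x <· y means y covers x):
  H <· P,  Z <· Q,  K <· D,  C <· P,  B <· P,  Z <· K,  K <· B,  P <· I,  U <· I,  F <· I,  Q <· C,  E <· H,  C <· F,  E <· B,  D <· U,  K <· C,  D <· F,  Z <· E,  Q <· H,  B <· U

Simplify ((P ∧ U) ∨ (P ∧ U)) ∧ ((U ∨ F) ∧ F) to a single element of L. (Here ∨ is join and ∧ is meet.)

P ∧ U = B
P ∧ U = B
B ∨ B = B
U ∨ F = I
I ∧ F = F
B ∧ F = K

K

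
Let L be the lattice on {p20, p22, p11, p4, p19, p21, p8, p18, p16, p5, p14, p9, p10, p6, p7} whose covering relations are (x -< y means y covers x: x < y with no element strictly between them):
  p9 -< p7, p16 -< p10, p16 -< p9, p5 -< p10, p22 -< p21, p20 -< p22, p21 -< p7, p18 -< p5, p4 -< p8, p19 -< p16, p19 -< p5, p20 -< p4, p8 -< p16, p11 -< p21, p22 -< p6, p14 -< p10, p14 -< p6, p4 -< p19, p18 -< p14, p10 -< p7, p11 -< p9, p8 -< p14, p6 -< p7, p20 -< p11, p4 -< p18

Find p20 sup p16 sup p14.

Common upper bounds of {p20, p16, p14}: p10, p7.
The least among these is p10.

p10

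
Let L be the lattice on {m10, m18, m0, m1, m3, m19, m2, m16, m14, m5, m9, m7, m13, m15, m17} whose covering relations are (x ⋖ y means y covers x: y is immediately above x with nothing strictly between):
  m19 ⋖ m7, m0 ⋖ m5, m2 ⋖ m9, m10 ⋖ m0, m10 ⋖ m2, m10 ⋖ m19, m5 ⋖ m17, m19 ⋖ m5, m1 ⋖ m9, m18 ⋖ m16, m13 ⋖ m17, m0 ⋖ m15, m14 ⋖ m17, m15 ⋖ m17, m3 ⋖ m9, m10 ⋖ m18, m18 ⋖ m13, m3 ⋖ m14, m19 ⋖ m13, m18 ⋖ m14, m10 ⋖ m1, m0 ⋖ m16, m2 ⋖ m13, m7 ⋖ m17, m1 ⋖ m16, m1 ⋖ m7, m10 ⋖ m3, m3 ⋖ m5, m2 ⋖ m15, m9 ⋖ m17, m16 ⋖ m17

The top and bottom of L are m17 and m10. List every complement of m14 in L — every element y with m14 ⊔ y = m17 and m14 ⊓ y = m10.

m0, m1, m15, m19, m2, m7

Need y with m14 ∨ y = m17 and m14 ∧ y = m10.
Checking each element gives: m0, m1, m15, m19, m2, m7.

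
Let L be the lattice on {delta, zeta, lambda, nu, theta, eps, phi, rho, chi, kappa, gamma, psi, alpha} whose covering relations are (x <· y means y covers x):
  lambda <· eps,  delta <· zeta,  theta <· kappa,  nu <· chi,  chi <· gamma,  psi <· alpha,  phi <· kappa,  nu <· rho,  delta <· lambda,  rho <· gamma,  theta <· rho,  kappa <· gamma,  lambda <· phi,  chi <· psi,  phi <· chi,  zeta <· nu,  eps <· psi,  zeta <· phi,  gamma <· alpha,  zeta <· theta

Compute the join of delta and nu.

nu

Common upper bounds of {delta, nu}: alpha, chi, gamma, nu, psi, rho.
The least among these is nu.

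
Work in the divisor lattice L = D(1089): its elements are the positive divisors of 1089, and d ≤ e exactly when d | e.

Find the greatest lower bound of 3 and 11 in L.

1

In the divisibility order, the meet is the greatest common divisor: gcd(3, 11) = 1.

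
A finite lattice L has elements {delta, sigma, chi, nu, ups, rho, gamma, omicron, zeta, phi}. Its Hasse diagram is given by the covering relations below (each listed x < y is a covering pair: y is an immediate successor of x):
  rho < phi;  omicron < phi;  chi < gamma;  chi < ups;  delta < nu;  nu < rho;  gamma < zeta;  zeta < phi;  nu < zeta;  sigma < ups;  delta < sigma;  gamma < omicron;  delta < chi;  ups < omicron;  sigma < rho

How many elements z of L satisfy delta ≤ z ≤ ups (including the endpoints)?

4

The interval [delta, ups] = {chi, delta, sigma, ups}, which has 4 elements.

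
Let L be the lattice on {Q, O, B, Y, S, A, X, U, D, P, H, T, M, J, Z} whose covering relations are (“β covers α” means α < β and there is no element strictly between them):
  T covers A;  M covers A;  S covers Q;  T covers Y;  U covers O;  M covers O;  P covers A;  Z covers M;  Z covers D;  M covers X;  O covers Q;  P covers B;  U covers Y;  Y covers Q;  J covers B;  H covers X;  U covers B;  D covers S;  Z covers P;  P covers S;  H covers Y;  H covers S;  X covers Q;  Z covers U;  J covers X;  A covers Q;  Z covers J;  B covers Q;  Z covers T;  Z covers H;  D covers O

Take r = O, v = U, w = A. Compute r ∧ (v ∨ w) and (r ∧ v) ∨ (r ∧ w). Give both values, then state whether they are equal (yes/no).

O; O; yes

v ∨ w = Z, so r ∧ (v ∨ w) = O ∧ Z = O.
r ∧ v = O and r ∧ w = Q, so (r ∧ v) ∨ (r ∧ w) = O ∨ Q = O.
Equal: yes.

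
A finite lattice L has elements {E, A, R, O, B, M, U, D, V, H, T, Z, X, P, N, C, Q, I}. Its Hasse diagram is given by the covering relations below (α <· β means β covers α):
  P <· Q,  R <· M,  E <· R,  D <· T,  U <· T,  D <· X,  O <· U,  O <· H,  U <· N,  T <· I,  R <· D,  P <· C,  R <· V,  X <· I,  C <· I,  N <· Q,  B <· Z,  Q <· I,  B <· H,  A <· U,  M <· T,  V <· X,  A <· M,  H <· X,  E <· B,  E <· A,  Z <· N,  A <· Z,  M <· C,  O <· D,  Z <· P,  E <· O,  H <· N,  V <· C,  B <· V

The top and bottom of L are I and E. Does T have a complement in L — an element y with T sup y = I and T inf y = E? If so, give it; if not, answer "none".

Need y with T ∨ y = I and T ∧ y = E.
Checking each element gives: B.

B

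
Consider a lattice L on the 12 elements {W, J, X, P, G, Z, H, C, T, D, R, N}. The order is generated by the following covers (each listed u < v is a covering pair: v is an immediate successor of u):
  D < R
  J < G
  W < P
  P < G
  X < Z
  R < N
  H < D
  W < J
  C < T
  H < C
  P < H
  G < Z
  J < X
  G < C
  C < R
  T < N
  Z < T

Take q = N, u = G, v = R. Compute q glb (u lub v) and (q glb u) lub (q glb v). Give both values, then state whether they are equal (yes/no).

R; R; yes

u lub v = R, so q glb (u lub v) = N glb R = R.
q glb u = G and q glb v = R, so (q glb u) lub (q glb v) = G lub R = R.
Equal: yes.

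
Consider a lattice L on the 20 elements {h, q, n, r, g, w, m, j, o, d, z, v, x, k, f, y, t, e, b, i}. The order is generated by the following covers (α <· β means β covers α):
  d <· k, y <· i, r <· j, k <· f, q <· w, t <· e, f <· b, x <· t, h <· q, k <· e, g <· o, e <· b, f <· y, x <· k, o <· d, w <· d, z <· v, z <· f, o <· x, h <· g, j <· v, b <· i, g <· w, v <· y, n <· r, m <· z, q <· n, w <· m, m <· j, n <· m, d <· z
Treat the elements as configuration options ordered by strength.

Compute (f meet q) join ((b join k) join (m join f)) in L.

f ∧ q = q
b ∨ k = b
m ∨ f = f
b ∨ f = b
q ∨ b = b

b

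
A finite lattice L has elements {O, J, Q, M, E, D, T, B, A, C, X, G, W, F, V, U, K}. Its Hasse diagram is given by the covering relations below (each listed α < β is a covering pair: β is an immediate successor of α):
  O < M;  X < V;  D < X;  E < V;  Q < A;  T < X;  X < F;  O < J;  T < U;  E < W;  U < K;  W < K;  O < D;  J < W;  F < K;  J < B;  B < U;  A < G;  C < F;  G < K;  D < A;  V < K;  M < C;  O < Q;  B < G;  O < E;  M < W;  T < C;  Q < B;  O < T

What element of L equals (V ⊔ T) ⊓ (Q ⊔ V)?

V

V ∨ T = V
Q ∨ V = K
V ∧ K = V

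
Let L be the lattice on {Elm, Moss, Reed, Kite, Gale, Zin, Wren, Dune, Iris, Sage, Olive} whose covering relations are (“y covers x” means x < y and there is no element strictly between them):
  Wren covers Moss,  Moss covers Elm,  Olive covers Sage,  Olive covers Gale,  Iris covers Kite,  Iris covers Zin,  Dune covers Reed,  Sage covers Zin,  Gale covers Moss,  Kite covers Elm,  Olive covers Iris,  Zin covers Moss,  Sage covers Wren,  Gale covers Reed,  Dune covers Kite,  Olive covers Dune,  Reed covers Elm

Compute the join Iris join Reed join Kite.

Olive

Common upper bounds of {Iris, Reed, Kite}: Olive.
The least among these is Olive.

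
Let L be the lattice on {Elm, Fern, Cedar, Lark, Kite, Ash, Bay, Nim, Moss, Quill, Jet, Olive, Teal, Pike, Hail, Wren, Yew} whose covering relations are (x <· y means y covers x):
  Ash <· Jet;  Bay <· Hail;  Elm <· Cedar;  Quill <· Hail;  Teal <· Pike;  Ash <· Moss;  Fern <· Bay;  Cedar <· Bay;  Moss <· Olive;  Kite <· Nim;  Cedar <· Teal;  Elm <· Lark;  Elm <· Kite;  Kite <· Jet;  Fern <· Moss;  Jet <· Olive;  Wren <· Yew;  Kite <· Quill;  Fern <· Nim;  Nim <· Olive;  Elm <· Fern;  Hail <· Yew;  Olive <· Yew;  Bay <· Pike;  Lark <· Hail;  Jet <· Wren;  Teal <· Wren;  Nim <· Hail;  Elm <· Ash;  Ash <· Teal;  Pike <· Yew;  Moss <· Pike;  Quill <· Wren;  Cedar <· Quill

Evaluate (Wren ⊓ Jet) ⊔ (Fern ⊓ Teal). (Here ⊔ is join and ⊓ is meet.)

Wren ∧ Jet = Jet
Fern ∧ Teal = Elm
Jet ∨ Elm = Jet

Jet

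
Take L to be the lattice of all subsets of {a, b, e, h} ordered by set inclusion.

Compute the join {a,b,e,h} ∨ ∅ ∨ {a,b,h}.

{a,b,e,h}

Common upper bounds of {{a,b,e,h}, ∅, {a,b,h}}: {a,b,e,h}.
The least among these is {a,b,e,h}.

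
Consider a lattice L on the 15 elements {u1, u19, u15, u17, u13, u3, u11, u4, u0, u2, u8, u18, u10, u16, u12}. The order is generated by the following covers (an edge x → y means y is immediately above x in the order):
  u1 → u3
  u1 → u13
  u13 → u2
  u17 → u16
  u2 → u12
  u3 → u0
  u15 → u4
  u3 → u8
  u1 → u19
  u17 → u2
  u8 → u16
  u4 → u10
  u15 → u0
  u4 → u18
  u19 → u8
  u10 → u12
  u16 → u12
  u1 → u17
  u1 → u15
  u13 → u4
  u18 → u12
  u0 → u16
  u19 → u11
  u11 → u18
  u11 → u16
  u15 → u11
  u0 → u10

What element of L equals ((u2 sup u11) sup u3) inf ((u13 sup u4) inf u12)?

u2 ∨ u11 = u12
u12 ∨ u3 = u12
u13 ∨ u4 = u4
u4 ∧ u12 = u4
u12 ∧ u4 = u4

u4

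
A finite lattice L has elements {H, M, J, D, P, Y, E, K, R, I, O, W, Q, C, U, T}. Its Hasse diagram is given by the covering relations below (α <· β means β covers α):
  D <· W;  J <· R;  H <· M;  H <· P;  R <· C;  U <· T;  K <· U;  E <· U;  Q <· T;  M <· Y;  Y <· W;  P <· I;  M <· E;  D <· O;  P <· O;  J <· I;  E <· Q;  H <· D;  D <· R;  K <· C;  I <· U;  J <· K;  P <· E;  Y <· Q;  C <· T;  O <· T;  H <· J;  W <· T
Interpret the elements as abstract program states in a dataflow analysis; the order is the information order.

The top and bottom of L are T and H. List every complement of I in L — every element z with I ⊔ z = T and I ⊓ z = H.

Need z with I ∨ z = T and I ∧ z = H.
Checking each element gives: D, W, Y.

D, W, Y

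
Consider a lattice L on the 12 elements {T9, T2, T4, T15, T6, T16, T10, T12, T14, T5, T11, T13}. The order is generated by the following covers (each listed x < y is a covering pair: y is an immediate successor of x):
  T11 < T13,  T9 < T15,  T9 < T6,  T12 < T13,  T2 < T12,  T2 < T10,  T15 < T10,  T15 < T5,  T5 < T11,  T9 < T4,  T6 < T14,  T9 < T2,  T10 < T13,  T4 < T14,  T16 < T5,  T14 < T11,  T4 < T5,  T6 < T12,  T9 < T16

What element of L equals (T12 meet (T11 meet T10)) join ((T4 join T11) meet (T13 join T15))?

T11

T11 ∧ T10 = T15
T12 ∧ T15 = T9
T4 ∨ T11 = T11
T13 ∨ T15 = T13
T11 ∧ T13 = T11
T9 ∨ T11 = T11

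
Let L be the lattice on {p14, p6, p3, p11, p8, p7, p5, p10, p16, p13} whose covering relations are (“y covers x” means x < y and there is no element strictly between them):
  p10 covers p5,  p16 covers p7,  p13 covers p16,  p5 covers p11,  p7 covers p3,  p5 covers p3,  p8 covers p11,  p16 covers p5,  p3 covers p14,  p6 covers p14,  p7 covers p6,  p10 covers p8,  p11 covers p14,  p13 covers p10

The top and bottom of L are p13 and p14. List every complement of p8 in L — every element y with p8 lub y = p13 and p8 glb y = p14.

p6, p7

Need y with p8 ∨ y = p13 and p8 ∧ y = p14.
Checking each element gives: p6, p7.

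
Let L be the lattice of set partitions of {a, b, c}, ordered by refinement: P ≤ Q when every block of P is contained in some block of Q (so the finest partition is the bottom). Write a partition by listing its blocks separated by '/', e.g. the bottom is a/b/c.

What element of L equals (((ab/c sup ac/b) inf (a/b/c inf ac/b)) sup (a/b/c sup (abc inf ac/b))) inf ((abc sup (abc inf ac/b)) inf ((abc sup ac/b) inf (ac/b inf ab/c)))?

ab/c ∨ ac/b = abc
a/b/c ∧ ac/b = a/b/c
abc ∧ a/b/c = a/b/c
abc ∧ ac/b = ac/b
a/b/c ∨ ac/b = ac/b
a/b/c ∨ ac/b = ac/b
abc ∧ ac/b = ac/b
abc ∨ ac/b = abc
abc ∨ ac/b = abc
ac/b ∧ ab/c = a/b/c
abc ∧ a/b/c = a/b/c
abc ∧ a/b/c = a/b/c
ac/b ∧ a/b/c = a/b/c

a/b/c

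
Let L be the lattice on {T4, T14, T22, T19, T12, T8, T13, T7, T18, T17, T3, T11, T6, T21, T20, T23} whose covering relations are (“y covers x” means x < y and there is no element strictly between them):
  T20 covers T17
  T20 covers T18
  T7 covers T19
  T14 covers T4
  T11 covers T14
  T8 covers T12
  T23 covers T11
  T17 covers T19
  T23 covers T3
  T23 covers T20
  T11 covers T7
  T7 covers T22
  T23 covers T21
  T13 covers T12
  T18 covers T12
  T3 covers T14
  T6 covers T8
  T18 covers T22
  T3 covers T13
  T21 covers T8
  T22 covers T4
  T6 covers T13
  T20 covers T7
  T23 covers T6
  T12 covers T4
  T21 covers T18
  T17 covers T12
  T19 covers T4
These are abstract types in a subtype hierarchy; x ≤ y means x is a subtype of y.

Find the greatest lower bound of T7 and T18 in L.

Common lower bounds of {T7, T18}: T22, T4.
The greatest among these is T22.

T22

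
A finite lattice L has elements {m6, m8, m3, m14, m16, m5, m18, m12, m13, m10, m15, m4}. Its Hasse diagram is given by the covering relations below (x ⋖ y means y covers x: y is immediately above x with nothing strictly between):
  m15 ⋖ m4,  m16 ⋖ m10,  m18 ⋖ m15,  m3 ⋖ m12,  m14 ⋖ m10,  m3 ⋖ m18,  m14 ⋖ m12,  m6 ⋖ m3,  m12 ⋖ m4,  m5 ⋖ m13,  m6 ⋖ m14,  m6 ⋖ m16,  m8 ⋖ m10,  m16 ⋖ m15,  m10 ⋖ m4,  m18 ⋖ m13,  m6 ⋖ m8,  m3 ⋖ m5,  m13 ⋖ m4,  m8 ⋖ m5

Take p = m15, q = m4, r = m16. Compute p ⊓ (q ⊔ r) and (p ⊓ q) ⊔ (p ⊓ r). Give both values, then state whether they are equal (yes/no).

q ⊔ r = m4, so p ⊓ (q ⊔ r) = m15 ⊓ m4 = m15.
p ⊓ q = m15 and p ⊓ r = m16, so (p ⊓ q) ⊔ (p ⊓ r) = m15 ⊔ m16 = m15.
Equal: yes.

m15; m15; yes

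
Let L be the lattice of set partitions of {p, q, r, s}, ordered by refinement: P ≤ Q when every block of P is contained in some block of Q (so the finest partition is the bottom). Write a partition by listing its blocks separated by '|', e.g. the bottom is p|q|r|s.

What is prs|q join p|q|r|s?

Common upper bounds of {prs|q, p|q|r|s}: pqrs, prs|q.
The least among these is prs|q.

prs|q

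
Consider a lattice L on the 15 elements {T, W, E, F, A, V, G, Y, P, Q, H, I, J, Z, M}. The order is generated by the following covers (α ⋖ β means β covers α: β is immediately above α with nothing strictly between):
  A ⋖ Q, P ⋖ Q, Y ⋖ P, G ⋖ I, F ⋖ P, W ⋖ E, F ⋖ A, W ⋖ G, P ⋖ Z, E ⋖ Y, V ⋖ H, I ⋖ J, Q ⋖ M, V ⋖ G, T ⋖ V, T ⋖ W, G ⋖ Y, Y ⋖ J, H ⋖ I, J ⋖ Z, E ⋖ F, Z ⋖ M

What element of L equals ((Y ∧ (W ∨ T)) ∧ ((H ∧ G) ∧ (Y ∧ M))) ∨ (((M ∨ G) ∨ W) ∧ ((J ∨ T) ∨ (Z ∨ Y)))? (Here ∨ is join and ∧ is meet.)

Z

W ∨ T = W
Y ∧ W = W
H ∧ G = V
Y ∧ M = Y
V ∧ Y = V
W ∧ V = T
M ∨ G = M
M ∨ W = M
J ∨ T = J
Z ∨ Y = Z
J ∨ Z = Z
M ∧ Z = Z
T ∨ Z = Z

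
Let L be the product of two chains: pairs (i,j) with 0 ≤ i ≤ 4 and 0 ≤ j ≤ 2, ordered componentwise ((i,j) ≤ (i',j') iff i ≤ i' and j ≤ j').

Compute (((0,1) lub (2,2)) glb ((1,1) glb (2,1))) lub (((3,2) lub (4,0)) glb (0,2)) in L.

(1,2)

(0,1) ∨ (2,2) = (2,2)
(1,1) ∧ (2,1) = (1,1)
(2,2) ∧ (1,1) = (1,1)
(3,2) ∨ (4,0) = (4,2)
(4,2) ∧ (0,2) = (0,2)
(1,1) ∨ (0,2) = (1,2)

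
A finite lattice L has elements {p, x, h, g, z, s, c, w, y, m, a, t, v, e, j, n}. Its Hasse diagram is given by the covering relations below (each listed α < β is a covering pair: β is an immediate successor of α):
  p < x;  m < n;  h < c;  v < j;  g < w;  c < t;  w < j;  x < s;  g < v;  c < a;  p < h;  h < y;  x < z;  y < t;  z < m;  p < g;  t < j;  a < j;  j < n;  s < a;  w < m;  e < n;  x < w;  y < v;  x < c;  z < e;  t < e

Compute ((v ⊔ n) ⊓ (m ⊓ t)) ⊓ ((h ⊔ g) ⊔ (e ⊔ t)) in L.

x

v ∨ n = n
m ∧ t = x
n ∧ x = x
h ∨ g = v
e ∨ t = e
v ∨ e = n
x ∧ n = x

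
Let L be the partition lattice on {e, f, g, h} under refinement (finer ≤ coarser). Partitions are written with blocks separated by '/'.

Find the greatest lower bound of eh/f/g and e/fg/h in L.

e/f/g/h

The meet (common refinement) of eh/f/g and e/fg/h intersects blocks pairwise, giving e/f/g/h.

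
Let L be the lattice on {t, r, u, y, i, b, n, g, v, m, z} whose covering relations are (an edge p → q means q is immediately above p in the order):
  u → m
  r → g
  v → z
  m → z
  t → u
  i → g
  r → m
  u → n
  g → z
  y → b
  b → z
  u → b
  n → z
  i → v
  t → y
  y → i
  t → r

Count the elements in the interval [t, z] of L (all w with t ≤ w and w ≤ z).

11

The interval [t, z] = {b, g, i, m, n, r, t, u, v, y, z}, which has 11 elements.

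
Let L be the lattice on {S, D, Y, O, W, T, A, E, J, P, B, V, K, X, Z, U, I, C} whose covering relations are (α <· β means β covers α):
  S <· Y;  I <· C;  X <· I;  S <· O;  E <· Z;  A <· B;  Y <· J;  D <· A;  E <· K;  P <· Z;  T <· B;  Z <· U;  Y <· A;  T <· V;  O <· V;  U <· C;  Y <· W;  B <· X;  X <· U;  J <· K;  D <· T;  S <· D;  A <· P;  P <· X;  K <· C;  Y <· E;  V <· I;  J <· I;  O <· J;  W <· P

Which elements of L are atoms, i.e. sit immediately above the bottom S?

The atoms are exactly the elements that cover S: D, O, Y.

D, O, Y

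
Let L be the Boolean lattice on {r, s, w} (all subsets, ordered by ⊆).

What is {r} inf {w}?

∅

Under ⊆, meet is intersection: {r} ∩ {w} = ∅.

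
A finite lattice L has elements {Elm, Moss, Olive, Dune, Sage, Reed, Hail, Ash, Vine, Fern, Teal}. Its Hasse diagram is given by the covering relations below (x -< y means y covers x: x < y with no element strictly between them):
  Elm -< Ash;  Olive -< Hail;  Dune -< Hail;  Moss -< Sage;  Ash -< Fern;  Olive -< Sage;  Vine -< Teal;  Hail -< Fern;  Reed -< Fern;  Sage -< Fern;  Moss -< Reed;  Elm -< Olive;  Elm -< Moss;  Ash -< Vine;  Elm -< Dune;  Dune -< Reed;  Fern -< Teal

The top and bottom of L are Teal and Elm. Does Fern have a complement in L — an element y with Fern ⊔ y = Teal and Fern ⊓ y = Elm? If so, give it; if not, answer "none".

For every candidate y, either Fern ∨ y ≠ Teal or Fern ∧ y ≠ Elm; no complement exists.

none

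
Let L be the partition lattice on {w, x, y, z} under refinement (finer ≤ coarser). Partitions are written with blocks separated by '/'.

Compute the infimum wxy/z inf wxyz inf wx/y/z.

The meet (common refinement) of wxy/z, wxyz, wx/y/z intersects blocks pairwise, giving wx/y/z.

wx/y/z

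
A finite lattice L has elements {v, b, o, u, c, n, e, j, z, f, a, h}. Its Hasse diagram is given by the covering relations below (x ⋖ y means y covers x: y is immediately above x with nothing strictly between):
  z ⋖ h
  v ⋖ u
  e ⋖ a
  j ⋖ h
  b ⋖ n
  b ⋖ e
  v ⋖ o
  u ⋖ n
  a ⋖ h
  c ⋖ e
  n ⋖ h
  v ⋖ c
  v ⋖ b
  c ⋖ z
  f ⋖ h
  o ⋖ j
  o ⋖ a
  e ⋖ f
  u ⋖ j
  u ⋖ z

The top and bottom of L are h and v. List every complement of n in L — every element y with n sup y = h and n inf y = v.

c, o

Need y with n ∨ y = h and n ∧ y = v.
Checking each element gives: c, o.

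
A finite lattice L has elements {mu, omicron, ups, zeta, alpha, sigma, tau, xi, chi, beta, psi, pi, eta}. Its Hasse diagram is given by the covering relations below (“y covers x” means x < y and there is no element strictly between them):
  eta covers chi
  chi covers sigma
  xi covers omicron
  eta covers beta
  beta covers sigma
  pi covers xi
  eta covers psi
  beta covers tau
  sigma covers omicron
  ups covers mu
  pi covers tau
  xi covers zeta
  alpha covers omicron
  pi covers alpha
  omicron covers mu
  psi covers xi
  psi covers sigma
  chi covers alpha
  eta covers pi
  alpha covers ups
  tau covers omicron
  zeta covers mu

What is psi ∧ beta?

Common lower bounds of {psi, beta}: mu, omicron, sigma.
The greatest among these is sigma.

sigma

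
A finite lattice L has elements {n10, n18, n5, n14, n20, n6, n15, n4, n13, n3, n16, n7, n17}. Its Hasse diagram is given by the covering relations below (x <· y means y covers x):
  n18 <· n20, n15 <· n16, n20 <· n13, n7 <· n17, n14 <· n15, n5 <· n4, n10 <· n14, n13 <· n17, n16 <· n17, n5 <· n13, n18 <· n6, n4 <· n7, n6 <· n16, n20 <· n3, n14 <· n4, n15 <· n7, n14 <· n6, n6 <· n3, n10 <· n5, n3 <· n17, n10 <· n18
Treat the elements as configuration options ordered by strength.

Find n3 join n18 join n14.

Common upper bounds of {n3, n18, n14}: n17, n3.
The least among these is n3.

n3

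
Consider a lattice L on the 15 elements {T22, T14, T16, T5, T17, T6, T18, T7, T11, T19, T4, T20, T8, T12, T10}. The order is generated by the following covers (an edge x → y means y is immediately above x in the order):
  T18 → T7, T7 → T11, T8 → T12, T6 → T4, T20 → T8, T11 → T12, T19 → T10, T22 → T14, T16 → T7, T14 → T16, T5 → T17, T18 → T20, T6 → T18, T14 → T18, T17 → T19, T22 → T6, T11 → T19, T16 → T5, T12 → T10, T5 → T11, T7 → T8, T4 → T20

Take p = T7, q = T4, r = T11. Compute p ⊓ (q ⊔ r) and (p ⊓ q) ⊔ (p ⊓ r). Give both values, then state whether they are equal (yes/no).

T7; T7; yes

q ⊔ r = T12, so p ⊓ (q ⊔ r) = T7 ⊓ T12 = T7.
p ⊓ q = T6 and p ⊓ r = T7, so (p ⊓ q) ⊔ (p ⊓ r) = T6 ⊔ T7 = T7.
Equal: yes.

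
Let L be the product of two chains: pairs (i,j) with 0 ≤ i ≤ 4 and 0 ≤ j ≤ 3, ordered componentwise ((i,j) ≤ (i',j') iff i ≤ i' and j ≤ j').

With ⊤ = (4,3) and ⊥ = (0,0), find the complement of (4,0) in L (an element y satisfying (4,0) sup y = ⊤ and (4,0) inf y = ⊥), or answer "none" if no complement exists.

(0,3)

Need y with (4,0) ∨ y = (4,3) and (4,0) ∧ y = (0,0).
Checking each element gives: (0,3).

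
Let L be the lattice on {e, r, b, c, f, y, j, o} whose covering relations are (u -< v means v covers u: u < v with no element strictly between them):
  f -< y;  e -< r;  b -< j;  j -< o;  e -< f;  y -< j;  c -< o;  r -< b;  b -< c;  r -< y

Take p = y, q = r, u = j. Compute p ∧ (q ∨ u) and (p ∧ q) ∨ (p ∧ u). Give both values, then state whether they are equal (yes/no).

y; y; yes

q ∨ u = j, so p ∧ (q ∨ u) = y ∧ j = y.
p ∧ q = r and p ∧ u = y, so (p ∧ q) ∨ (p ∧ u) = r ∨ y = y.
Equal: yes.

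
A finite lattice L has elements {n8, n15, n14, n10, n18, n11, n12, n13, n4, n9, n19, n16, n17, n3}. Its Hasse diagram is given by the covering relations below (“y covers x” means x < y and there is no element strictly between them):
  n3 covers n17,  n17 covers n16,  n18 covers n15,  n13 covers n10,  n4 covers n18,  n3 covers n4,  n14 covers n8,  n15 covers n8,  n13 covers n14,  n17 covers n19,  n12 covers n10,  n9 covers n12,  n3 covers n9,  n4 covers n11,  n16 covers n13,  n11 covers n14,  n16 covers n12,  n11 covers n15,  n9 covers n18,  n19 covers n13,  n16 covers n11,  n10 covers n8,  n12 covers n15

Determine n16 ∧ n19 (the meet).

Common lower bounds of {n16, n19}: n10, n13, n14, n8.
The greatest among these is n13.

n13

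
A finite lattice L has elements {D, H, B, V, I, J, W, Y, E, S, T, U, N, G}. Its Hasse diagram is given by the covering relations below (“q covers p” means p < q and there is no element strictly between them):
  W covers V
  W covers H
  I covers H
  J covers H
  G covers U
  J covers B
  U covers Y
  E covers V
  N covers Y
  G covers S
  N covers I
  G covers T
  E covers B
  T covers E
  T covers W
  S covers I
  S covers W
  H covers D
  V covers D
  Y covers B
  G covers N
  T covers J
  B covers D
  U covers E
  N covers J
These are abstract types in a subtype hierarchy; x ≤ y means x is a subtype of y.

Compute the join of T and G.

Common upper bounds of {T, G}: G.
The least among these is G.

G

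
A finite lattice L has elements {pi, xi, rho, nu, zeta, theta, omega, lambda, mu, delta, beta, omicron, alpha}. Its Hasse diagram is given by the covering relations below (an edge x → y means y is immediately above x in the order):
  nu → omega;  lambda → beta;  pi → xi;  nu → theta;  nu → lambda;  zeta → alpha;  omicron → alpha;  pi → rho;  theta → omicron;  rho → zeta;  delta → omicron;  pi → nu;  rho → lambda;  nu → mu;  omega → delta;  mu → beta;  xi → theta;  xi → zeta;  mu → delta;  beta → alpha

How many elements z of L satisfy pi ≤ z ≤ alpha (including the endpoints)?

13

The interval [pi, alpha] = {alpha, beta, delta, lambda, mu, nu, omega, omicron, pi, rho, theta, xi, zeta}, which has 13 elements.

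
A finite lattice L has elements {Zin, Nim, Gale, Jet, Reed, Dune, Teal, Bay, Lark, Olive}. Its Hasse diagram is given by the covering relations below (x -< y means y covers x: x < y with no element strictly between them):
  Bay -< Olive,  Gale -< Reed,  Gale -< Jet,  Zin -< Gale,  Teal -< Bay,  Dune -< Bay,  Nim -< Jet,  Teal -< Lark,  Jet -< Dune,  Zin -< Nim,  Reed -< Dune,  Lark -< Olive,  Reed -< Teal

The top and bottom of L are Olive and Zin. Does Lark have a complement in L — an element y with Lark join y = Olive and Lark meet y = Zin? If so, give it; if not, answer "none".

Nim

Need y with Lark ∨ y = Olive and Lark ∧ y = Zin.
Checking each element gives: Nim.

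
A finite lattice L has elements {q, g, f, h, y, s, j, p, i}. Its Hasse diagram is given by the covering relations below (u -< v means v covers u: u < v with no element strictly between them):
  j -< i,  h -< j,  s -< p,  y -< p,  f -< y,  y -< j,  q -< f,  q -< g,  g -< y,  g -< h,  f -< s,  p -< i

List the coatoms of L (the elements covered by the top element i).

The coatoms are exactly the elements covered by i: j, p.

j, p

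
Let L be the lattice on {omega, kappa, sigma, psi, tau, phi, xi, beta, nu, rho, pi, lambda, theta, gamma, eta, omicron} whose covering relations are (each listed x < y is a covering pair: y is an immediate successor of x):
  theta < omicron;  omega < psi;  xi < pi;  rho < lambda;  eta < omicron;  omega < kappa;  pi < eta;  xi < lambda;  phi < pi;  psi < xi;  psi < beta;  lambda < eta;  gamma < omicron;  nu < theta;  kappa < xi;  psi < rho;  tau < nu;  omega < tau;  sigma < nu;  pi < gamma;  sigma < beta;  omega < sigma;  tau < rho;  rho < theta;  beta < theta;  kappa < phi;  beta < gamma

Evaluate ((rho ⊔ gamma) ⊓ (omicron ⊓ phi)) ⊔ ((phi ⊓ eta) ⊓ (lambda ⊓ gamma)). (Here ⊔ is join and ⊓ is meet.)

phi

rho ∨ gamma = omicron
omicron ∧ phi = phi
omicron ∧ phi = phi
phi ∧ eta = phi
lambda ∧ gamma = xi
phi ∧ xi = kappa
phi ∨ kappa = phi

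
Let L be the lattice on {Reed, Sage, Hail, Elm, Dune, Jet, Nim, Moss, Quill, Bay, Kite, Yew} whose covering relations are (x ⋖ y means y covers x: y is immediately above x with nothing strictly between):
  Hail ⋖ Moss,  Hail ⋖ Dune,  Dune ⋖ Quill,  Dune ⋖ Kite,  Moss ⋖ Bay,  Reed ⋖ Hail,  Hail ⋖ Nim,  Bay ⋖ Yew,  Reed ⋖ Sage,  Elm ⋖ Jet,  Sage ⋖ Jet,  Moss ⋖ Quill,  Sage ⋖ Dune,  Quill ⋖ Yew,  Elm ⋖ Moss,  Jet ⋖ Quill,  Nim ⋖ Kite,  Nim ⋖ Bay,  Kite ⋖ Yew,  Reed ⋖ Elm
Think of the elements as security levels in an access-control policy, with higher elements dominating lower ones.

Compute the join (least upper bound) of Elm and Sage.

Common upper bounds of {Elm, Sage}: Jet, Quill, Yew.
The least among these is Jet.

Jet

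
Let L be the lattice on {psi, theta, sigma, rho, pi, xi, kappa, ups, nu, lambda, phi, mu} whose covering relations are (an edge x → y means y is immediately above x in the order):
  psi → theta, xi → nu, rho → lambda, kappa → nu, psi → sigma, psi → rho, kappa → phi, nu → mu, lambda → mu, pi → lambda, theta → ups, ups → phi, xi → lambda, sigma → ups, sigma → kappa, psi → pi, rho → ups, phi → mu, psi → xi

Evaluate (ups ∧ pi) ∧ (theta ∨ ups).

psi

ups ∧ pi = psi
theta ∨ ups = ups
psi ∧ ups = psi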